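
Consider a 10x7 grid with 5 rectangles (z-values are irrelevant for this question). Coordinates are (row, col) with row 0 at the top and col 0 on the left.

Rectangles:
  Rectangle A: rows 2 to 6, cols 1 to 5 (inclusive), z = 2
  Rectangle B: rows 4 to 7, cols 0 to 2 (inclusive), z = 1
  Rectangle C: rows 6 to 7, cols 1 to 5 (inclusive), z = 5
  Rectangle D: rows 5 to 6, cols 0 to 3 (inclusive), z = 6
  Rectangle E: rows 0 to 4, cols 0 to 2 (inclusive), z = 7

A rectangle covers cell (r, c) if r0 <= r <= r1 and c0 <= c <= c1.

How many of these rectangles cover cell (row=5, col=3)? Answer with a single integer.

Answer: 2

Derivation:
Check cell (5,3):
  A: rows 2-6 cols 1-5 -> covers
  B: rows 4-7 cols 0-2 -> outside (col miss)
  C: rows 6-7 cols 1-5 -> outside (row miss)
  D: rows 5-6 cols 0-3 -> covers
  E: rows 0-4 cols 0-2 -> outside (row miss)
Count covering = 2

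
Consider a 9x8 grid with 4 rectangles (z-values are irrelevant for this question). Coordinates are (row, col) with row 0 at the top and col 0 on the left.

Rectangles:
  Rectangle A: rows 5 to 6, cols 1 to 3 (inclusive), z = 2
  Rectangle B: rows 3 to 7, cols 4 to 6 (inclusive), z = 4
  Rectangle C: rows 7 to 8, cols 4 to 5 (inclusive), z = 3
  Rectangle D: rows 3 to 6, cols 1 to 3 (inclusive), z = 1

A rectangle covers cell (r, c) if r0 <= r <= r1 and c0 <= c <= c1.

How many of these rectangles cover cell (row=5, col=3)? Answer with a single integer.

Answer: 2

Derivation:
Check cell (5,3):
  A: rows 5-6 cols 1-3 -> covers
  B: rows 3-7 cols 4-6 -> outside (col miss)
  C: rows 7-8 cols 4-5 -> outside (row miss)
  D: rows 3-6 cols 1-3 -> covers
Count covering = 2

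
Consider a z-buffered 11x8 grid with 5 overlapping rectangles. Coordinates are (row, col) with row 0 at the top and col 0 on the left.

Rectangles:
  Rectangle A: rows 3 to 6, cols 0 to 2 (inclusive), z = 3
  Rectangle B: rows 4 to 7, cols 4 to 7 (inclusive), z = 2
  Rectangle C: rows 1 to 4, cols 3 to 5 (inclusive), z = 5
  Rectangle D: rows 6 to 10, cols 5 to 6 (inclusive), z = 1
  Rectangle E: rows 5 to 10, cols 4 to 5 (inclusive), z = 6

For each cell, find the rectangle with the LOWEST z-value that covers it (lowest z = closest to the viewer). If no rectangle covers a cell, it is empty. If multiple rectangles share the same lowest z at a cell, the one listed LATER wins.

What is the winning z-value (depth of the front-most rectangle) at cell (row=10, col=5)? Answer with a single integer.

Check cell (10,5):
  A: rows 3-6 cols 0-2 -> outside (row miss)
  B: rows 4-7 cols 4-7 -> outside (row miss)
  C: rows 1-4 cols 3-5 -> outside (row miss)
  D: rows 6-10 cols 5-6 z=1 -> covers; best now D (z=1)
  E: rows 5-10 cols 4-5 z=6 -> covers; best now D (z=1)
Winner: D at z=1

Answer: 1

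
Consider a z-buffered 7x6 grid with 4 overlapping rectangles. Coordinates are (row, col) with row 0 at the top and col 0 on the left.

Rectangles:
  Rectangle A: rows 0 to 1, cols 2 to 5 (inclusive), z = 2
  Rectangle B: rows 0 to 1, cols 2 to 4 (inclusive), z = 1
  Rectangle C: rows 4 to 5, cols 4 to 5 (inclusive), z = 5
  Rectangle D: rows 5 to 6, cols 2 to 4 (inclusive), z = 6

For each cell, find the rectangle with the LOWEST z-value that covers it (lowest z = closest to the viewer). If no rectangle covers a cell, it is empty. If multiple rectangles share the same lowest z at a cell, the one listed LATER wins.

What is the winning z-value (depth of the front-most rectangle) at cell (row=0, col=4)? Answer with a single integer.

Check cell (0,4):
  A: rows 0-1 cols 2-5 z=2 -> covers; best now A (z=2)
  B: rows 0-1 cols 2-4 z=1 -> covers; best now B (z=1)
  C: rows 4-5 cols 4-5 -> outside (row miss)
  D: rows 5-6 cols 2-4 -> outside (row miss)
Winner: B at z=1

Answer: 1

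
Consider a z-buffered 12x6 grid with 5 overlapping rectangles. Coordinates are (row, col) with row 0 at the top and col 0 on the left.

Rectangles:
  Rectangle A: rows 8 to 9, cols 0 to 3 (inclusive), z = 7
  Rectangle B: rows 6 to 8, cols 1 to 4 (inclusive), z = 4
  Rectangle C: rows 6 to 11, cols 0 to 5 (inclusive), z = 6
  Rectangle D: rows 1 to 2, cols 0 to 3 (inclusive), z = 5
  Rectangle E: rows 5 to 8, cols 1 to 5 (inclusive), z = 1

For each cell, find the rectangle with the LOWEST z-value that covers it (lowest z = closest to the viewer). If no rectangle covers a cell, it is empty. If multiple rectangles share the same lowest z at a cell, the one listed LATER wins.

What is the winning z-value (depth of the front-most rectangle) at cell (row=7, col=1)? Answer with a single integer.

Check cell (7,1):
  A: rows 8-9 cols 0-3 -> outside (row miss)
  B: rows 6-8 cols 1-4 z=4 -> covers; best now B (z=4)
  C: rows 6-11 cols 0-5 z=6 -> covers; best now B (z=4)
  D: rows 1-2 cols 0-3 -> outside (row miss)
  E: rows 5-8 cols 1-5 z=1 -> covers; best now E (z=1)
Winner: E at z=1

Answer: 1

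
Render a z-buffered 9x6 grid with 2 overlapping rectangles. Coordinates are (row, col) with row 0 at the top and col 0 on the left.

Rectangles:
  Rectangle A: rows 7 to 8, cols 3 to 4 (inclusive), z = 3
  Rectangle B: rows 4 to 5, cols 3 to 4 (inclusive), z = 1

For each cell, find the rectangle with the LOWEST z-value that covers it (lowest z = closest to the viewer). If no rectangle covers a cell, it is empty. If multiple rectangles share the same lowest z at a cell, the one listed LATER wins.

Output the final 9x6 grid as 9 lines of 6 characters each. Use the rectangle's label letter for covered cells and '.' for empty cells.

......
......
......
......
...BB.
...BB.
......
...AA.
...AA.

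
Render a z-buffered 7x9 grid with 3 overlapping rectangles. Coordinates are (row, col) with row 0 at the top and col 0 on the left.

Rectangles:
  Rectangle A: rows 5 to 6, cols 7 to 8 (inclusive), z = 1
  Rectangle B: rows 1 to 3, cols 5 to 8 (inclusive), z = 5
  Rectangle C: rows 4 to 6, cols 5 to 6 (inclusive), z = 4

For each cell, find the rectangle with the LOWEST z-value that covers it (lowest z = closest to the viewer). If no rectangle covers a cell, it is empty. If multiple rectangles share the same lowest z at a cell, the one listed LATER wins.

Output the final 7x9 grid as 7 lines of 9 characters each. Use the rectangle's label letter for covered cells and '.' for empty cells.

.........
.....BBBB
.....BBBB
.....BBBB
.....CC..
.....CCAA
.....CCAA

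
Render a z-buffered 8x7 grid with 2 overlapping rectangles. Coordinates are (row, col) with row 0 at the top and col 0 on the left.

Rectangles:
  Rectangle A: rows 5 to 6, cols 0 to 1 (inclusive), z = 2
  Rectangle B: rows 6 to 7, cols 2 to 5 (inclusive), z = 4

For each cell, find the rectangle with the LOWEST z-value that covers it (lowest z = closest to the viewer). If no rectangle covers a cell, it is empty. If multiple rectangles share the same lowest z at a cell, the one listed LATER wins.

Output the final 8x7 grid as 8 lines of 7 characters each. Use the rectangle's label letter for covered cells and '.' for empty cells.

.......
.......
.......
.......
.......
AA.....
AABBBB.
..BBBB.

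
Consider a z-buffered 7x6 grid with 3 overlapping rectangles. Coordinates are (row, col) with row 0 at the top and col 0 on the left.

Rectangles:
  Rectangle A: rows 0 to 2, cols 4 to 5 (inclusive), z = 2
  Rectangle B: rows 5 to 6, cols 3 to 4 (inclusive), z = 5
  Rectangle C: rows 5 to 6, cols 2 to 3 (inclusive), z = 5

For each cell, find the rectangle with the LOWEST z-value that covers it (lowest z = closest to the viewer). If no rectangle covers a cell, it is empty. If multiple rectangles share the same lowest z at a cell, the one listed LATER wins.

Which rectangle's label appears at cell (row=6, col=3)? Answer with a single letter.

Answer: C

Derivation:
Check cell (6,3):
  A: rows 0-2 cols 4-5 -> outside (row miss)
  B: rows 5-6 cols 3-4 z=5 -> covers; best now B (z=5)
  C: rows 5-6 cols 2-3 z=5 -> covers; best now C (z=5)
Winner: C at z=5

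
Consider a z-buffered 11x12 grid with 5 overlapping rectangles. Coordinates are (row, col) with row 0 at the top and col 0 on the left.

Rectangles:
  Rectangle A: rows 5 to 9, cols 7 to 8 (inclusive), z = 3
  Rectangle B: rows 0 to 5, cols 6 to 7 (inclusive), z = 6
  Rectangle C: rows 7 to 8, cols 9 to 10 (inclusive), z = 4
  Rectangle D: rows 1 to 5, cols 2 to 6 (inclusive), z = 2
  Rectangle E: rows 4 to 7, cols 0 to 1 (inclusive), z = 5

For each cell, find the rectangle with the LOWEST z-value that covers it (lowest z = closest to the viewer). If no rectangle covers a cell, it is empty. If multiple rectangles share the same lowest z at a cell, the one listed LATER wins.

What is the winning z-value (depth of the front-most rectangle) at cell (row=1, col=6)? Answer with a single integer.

Check cell (1,6):
  A: rows 5-9 cols 7-8 -> outside (row miss)
  B: rows 0-5 cols 6-7 z=6 -> covers; best now B (z=6)
  C: rows 7-8 cols 9-10 -> outside (row miss)
  D: rows 1-5 cols 2-6 z=2 -> covers; best now D (z=2)
  E: rows 4-7 cols 0-1 -> outside (row miss)
Winner: D at z=2

Answer: 2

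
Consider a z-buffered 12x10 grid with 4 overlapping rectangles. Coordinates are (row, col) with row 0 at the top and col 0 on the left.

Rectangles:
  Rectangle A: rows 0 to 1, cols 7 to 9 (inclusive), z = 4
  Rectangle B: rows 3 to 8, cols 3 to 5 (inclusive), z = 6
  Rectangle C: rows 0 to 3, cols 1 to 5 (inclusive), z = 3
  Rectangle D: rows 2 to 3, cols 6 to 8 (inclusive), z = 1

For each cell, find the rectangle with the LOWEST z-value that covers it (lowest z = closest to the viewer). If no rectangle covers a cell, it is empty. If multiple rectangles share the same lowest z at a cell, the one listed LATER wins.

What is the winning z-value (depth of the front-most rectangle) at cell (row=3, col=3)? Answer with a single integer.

Answer: 3

Derivation:
Check cell (3,3):
  A: rows 0-1 cols 7-9 -> outside (row miss)
  B: rows 3-8 cols 3-5 z=6 -> covers; best now B (z=6)
  C: rows 0-3 cols 1-5 z=3 -> covers; best now C (z=3)
  D: rows 2-3 cols 6-8 -> outside (col miss)
Winner: C at z=3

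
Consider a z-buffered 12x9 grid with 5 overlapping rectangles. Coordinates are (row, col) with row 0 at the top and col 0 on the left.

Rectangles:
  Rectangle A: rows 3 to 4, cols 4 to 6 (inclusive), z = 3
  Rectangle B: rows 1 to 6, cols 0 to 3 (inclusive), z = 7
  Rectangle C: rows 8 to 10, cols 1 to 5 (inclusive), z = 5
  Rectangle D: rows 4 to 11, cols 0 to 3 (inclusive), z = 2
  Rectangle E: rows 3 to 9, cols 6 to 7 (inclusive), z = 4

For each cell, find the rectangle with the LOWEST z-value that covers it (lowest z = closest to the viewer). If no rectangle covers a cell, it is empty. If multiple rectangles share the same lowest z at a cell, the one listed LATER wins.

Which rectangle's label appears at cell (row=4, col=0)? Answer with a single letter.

Check cell (4,0):
  A: rows 3-4 cols 4-6 -> outside (col miss)
  B: rows 1-6 cols 0-3 z=7 -> covers; best now B (z=7)
  C: rows 8-10 cols 1-5 -> outside (row miss)
  D: rows 4-11 cols 0-3 z=2 -> covers; best now D (z=2)
  E: rows 3-9 cols 6-7 -> outside (col miss)
Winner: D at z=2

Answer: D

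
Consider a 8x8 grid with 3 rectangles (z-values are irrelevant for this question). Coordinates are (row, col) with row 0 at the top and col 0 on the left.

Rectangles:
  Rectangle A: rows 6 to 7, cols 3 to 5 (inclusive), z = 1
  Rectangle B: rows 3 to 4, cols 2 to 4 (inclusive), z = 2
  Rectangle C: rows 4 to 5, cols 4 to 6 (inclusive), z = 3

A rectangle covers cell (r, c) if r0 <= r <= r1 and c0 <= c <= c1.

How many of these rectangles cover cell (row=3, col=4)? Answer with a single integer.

Check cell (3,4):
  A: rows 6-7 cols 3-5 -> outside (row miss)
  B: rows 3-4 cols 2-4 -> covers
  C: rows 4-5 cols 4-6 -> outside (row miss)
Count covering = 1

Answer: 1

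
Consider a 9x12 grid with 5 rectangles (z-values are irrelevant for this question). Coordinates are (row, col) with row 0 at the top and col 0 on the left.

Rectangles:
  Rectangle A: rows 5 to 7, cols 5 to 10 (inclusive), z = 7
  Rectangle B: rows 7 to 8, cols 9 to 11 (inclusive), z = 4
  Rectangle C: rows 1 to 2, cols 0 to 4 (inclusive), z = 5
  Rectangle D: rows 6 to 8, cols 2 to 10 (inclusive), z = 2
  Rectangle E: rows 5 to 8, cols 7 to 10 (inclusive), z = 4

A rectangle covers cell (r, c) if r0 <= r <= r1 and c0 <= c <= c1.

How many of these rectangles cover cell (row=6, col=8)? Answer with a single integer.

Answer: 3

Derivation:
Check cell (6,8):
  A: rows 5-7 cols 5-10 -> covers
  B: rows 7-8 cols 9-11 -> outside (row miss)
  C: rows 1-2 cols 0-4 -> outside (row miss)
  D: rows 6-8 cols 2-10 -> covers
  E: rows 5-8 cols 7-10 -> covers
Count covering = 3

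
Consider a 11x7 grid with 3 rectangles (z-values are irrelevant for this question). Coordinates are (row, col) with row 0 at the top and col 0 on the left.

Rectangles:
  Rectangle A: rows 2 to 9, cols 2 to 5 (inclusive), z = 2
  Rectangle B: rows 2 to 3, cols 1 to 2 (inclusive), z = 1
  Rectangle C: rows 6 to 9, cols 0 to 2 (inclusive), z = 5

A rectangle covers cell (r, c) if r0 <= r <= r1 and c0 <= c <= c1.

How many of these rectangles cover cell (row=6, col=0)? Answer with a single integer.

Answer: 1

Derivation:
Check cell (6,0):
  A: rows 2-9 cols 2-5 -> outside (col miss)
  B: rows 2-3 cols 1-2 -> outside (row miss)
  C: rows 6-9 cols 0-2 -> covers
Count covering = 1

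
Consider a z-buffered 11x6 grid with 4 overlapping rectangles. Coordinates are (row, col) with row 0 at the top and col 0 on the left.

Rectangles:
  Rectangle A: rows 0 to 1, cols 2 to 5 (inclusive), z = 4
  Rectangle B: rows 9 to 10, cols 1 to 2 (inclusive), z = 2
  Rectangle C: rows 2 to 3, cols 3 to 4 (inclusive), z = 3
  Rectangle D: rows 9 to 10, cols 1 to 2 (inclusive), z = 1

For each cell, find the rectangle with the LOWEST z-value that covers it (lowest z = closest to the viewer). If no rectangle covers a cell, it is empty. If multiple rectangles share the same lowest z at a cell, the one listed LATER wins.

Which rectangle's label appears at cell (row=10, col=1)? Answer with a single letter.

Answer: D

Derivation:
Check cell (10,1):
  A: rows 0-1 cols 2-5 -> outside (row miss)
  B: rows 9-10 cols 1-2 z=2 -> covers; best now B (z=2)
  C: rows 2-3 cols 3-4 -> outside (row miss)
  D: rows 9-10 cols 1-2 z=1 -> covers; best now D (z=1)
Winner: D at z=1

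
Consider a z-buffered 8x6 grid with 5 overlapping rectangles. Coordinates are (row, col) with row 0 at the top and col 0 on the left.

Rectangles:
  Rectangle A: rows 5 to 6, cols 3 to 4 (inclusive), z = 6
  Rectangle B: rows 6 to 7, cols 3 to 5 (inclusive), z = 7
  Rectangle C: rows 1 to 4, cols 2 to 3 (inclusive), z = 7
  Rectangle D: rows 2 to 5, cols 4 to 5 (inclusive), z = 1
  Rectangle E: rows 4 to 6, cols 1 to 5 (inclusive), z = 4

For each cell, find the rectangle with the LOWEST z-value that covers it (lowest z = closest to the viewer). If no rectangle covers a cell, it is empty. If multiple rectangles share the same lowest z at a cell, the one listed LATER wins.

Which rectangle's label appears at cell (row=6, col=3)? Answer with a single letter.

Check cell (6,3):
  A: rows 5-6 cols 3-4 z=6 -> covers; best now A (z=6)
  B: rows 6-7 cols 3-5 z=7 -> covers; best now A (z=6)
  C: rows 1-4 cols 2-3 -> outside (row miss)
  D: rows 2-5 cols 4-5 -> outside (row miss)
  E: rows 4-6 cols 1-5 z=4 -> covers; best now E (z=4)
Winner: E at z=4

Answer: E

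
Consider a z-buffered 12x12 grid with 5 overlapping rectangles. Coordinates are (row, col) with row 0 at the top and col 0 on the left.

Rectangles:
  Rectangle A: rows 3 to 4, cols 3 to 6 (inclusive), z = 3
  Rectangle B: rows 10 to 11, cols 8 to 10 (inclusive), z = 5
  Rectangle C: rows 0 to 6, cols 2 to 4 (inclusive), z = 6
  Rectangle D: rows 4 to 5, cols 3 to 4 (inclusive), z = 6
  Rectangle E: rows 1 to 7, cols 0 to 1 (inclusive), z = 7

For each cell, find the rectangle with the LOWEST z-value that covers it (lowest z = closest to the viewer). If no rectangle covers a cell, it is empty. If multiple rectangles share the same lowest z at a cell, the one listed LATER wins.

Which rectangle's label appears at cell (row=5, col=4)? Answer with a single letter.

Answer: D

Derivation:
Check cell (5,4):
  A: rows 3-4 cols 3-6 -> outside (row miss)
  B: rows 10-11 cols 8-10 -> outside (row miss)
  C: rows 0-6 cols 2-4 z=6 -> covers; best now C (z=6)
  D: rows 4-5 cols 3-4 z=6 -> covers; best now D (z=6)
  E: rows 1-7 cols 0-1 -> outside (col miss)
Winner: D at z=6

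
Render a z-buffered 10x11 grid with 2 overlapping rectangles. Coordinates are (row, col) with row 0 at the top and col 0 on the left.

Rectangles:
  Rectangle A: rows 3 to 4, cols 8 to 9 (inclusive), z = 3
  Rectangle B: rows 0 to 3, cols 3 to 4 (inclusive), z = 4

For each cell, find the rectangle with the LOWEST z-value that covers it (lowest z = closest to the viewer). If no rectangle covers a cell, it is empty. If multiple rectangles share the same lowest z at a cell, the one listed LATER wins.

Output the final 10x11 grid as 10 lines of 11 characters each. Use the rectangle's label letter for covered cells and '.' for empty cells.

...BB......
...BB......
...BB......
...BB...AA.
........AA.
...........
...........
...........
...........
...........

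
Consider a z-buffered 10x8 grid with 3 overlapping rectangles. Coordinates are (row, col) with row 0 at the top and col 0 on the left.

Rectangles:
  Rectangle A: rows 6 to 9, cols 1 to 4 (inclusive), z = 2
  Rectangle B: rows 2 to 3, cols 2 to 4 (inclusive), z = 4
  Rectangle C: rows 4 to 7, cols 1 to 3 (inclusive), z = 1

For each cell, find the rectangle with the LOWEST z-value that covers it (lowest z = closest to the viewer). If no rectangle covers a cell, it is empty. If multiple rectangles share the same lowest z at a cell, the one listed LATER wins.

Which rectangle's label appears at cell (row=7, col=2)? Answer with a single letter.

Answer: C

Derivation:
Check cell (7,2):
  A: rows 6-9 cols 1-4 z=2 -> covers; best now A (z=2)
  B: rows 2-3 cols 2-4 -> outside (row miss)
  C: rows 4-7 cols 1-3 z=1 -> covers; best now C (z=1)
Winner: C at z=1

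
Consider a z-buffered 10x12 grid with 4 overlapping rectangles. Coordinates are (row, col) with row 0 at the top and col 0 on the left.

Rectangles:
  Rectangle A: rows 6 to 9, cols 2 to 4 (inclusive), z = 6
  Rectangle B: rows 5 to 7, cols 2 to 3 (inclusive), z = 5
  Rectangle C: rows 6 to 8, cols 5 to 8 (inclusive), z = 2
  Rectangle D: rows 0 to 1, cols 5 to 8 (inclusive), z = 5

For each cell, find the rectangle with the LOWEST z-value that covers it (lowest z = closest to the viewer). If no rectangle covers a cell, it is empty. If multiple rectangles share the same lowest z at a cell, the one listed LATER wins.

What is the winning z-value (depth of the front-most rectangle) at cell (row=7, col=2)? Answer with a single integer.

Check cell (7,2):
  A: rows 6-9 cols 2-4 z=6 -> covers; best now A (z=6)
  B: rows 5-7 cols 2-3 z=5 -> covers; best now B (z=5)
  C: rows 6-8 cols 5-8 -> outside (col miss)
  D: rows 0-1 cols 5-8 -> outside (row miss)
Winner: B at z=5

Answer: 5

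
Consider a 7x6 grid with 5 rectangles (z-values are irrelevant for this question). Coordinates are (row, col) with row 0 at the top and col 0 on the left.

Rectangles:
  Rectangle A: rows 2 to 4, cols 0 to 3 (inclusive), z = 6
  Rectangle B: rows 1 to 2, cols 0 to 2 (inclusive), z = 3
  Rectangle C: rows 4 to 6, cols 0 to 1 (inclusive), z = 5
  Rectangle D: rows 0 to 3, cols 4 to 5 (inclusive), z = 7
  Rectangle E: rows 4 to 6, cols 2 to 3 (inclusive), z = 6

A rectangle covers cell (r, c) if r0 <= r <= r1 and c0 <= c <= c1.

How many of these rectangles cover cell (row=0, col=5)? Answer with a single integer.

Answer: 1

Derivation:
Check cell (0,5):
  A: rows 2-4 cols 0-3 -> outside (row miss)
  B: rows 1-2 cols 0-2 -> outside (row miss)
  C: rows 4-6 cols 0-1 -> outside (row miss)
  D: rows 0-3 cols 4-5 -> covers
  E: rows 4-6 cols 2-3 -> outside (row miss)
Count covering = 1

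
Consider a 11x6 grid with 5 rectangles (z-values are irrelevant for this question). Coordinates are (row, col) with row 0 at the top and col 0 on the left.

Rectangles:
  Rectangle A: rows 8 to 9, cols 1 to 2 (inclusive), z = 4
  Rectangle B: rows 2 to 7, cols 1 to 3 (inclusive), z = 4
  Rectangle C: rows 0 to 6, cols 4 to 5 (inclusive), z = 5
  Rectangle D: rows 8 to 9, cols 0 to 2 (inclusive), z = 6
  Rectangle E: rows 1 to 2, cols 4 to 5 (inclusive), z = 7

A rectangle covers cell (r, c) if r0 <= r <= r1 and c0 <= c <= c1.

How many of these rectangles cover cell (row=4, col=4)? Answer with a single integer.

Answer: 1

Derivation:
Check cell (4,4):
  A: rows 8-9 cols 1-2 -> outside (row miss)
  B: rows 2-7 cols 1-3 -> outside (col miss)
  C: rows 0-6 cols 4-5 -> covers
  D: rows 8-9 cols 0-2 -> outside (row miss)
  E: rows 1-2 cols 4-5 -> outside (row miss)
Count covering = 1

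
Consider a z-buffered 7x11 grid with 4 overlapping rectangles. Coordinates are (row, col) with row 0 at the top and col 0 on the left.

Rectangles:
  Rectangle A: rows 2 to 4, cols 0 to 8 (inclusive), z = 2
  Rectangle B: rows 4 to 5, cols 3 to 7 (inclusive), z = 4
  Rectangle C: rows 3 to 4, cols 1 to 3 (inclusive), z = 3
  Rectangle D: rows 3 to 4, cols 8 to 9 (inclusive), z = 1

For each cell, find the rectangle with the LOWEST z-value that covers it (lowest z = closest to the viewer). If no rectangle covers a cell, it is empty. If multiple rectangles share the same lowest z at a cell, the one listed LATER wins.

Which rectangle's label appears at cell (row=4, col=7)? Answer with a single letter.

Check cell (4,7):
  A: rows 2-4 cols 0-8 z=2 -> covers; best now A (z=2)
  B: rows 4-5 cols 3-7 z=4 -> covers; best now A (z=2)
  C: rows 3-4 cols 1-3 -> outside (col miss)
  D: rows 3-4 cols 8-9 -> outside (col miss)
Winner: A at z=2

Answer: A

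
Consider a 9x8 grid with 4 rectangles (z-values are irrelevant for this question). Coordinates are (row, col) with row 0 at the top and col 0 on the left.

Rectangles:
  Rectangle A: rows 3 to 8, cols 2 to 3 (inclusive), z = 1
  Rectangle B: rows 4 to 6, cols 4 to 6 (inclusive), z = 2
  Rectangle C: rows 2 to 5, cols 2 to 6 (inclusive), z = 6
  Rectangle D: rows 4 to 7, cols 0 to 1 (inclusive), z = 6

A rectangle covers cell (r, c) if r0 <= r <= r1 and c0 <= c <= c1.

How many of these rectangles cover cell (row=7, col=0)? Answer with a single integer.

Answer: 1

Derivation:
Check cell (7,0):
  A: rows 3-8 cols 2-3 -> outside (col miss)
  B: rows 4-6 cols 4-6 -> outside (row miss)
  C: rows 2-5 cols 2-6 -> outside (row miss)
  D: rows 4-7 cols 0-1 -> covers
Count covering = 1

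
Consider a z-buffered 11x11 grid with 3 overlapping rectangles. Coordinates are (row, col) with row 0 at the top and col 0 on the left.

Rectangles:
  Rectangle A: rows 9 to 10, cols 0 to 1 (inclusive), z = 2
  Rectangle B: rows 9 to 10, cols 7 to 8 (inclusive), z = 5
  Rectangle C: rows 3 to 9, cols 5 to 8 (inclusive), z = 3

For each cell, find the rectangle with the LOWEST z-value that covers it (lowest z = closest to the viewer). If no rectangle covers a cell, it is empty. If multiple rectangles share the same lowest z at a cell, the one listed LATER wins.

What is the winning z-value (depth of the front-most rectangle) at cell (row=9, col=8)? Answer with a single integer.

Answer: 3

Derivation:
Check cell (9,8):
  A: rows 9-10 cols 0-1 -> outside (col miss)
  B: rows 9-10 cols 7-8 z=5 -> covers; best now B (z=5)
  C: rows 3-9 cols 5-8 z=3 -> covers; best now C (z=3)
Winner: C at z=3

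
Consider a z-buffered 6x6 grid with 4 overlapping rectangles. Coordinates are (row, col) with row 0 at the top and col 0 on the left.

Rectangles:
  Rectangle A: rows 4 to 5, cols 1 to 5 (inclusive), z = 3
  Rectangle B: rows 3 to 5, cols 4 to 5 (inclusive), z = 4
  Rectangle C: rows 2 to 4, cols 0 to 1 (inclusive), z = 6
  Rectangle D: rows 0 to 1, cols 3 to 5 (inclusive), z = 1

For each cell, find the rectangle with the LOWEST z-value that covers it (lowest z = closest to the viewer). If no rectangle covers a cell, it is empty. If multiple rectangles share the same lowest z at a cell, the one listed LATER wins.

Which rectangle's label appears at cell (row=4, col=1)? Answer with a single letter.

Check cell (4,1):
  A: rows 4-5 cols 1-5 z=3 -> covers; best now A (z=3)
  B: rows 3-5 cols 4-5 -> outside (col miss)
  C: rows 2-4 cols 0-1 z=6 -> covers; best now A (z=3)
  D: rows 0-1 cols 3-5 -> outside (row miss)
Winner: A at z=3

Answer: A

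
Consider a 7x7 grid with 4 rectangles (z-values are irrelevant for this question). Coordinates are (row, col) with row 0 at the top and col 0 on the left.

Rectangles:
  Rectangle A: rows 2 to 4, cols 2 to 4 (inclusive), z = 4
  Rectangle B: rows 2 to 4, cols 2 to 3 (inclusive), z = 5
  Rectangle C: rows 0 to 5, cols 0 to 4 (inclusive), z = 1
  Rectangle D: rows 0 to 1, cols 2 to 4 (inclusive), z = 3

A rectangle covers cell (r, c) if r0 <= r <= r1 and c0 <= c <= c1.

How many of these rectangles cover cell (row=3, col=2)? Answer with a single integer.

Check cell (3,2):
  A: rows 2-4 cols 2-4 -> covers
  B: rows 2-4 cols 2-3 -> covers
  C: rows 0-5 cols 0-4 -> covers
  D: rows 0-1 cols 2-4 -> outside (row miss)
Count covering = 3

Answer: 3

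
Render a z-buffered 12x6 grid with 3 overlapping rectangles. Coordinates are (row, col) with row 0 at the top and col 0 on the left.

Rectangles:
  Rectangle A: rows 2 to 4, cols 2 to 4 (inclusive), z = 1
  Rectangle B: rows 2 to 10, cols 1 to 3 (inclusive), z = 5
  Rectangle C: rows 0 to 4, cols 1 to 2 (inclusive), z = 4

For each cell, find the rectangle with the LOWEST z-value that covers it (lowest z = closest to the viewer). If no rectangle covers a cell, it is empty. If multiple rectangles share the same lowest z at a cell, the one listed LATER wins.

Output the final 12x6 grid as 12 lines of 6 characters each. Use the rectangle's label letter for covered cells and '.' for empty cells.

.CC...
.CC...
.CAAA.
.CAAA.
.CAAA.
.BBB..
.BBB..
.BBB..
.BBB..
.BBB..
.BBB..
......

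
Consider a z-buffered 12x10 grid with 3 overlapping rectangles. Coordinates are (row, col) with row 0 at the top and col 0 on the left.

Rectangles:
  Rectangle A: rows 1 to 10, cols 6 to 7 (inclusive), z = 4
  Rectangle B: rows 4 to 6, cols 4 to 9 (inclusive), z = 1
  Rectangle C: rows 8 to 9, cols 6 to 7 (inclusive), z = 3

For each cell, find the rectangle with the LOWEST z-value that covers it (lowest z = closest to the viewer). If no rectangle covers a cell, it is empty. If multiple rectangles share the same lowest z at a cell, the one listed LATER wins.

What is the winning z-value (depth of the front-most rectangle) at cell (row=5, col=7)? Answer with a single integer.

Check cell (5,7):
  A: rows 1-10 cols 6-7 z=4 -> covers; best now A (z=4)
  B: rows 4-6 cols 4-9 z=1 -> covers; best now B (z=1)
  C: rows 8-9 cols 6-7 -> outside (row miss)
Winner: B at z=1

Answer: 1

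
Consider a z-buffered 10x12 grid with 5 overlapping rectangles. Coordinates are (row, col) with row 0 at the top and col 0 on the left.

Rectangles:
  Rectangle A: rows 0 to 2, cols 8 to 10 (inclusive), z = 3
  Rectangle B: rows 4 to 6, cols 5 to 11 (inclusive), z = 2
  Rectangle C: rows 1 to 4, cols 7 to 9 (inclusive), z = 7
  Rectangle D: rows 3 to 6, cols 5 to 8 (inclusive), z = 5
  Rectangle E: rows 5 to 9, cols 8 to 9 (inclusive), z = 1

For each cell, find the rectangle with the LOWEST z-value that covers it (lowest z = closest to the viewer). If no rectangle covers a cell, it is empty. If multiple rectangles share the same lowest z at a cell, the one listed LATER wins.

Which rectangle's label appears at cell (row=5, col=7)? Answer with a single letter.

Check cell (5,7):
  A: rows 0-2 cols 8-10 -> outside (row miss)
  B: rows 4-6 cols 5-11 z=2 -> covers; best now B (z=2)
  C: rows 1-4 cols 7-9 -> outside (row miss)
  D: rows 3-6 cols 5-8 z=5 -> covers; best now B (z=2)
  E: rows 5-9 cols 8-9 -> outside (col miss)
Winner: B at z=2

Answer: B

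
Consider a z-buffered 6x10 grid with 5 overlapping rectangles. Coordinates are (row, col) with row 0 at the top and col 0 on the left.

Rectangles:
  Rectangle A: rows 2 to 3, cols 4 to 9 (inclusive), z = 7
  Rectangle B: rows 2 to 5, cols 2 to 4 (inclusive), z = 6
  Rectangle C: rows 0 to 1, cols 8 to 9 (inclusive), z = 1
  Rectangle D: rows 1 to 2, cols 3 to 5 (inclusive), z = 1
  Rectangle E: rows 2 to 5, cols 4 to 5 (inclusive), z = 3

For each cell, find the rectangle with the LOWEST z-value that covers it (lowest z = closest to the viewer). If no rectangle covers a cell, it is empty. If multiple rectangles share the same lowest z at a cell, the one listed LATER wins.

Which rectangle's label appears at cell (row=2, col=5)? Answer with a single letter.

Answer: D

Derivation:
Check cell (2,5):
  A: rows 2-3 cols 4-9 z=7 -> covers; best now A (z=7)
  B: rows 2-5 cols 2-4 -> outside (col miss)
  C: rows 0-1 cols 8-9 -> outside (row miss)
  D: rows 1-2 cols 3-5 z=1 -> covers; best now D (z=1)
  E: rows 2-5 cols 4-5 z=3 -> covers; best now D (z=1)
Winner: D at z=1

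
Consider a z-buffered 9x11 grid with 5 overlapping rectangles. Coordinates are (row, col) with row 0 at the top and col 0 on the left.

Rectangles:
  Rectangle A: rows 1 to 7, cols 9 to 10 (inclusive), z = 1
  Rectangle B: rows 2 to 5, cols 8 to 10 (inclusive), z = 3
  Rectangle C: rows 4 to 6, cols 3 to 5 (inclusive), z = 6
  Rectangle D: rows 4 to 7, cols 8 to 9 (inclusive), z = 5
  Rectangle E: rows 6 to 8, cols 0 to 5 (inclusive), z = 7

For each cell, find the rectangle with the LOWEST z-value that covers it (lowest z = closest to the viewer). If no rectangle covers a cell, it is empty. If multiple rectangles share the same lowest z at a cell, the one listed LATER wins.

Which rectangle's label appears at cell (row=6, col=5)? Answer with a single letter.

Check cell (6,5):
  A: rows 1-7 cols 9-10 -> outside (col miss)
  B: rows 2-5 cols 8-10 -> outside (row miss)
  C: rows 4-6 cols 3-5 z=6 -> covers; best now C (z=6)
  D: rows 4-7 cols 8-9 -> outside (col miss)
  E: rows 6-8 cols 0-5 z=7 -> covers; best now C (z=6)
Winner: C at z=6

Answer: C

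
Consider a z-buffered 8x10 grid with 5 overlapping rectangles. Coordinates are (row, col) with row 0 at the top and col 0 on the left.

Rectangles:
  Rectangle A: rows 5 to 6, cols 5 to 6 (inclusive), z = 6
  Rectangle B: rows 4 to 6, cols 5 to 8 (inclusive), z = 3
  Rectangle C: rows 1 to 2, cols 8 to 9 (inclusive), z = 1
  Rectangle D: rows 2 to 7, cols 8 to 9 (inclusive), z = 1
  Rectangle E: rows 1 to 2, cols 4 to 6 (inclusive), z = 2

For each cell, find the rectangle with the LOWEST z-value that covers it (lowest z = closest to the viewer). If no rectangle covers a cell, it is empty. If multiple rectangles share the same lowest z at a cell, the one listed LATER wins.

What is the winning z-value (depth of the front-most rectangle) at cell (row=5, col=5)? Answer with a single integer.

Answer: 3

Derivation:
Check cell (5,5):
  A: rows 5-6 cols 5-6 z=6 -> covers; best now A (z=6)
  B: rows 4-6 cols 5-8 z=3 -> covers; best now B (z=3)
  C: rows 1-2 cols 8-9 -> outside (row miss)
  D: rows 2-7 cols 8-9 -> outside (col miss)
  E: rows 1-2 cols 4-6 -> outside (row miss)
Winner: B at z=3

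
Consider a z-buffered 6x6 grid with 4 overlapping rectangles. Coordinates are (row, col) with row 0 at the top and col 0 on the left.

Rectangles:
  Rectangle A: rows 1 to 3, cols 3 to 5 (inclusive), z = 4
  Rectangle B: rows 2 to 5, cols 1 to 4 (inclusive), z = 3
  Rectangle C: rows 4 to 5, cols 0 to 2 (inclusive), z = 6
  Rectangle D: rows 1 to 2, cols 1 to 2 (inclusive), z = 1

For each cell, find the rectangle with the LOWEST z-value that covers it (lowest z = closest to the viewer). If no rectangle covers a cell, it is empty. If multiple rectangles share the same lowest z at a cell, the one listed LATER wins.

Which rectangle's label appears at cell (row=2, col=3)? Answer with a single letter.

Answer: B

Derivation:
Check cell (2,3):
  A: rows 1-3 cols 3-5 z=4 -> covers; best now A (z=4)
  B: rows 2-5 cols 1-4 z=3 -> covers; best now B (z=3)
  C: rows 4-5 cols 0-2 -> outside (row miss)
  D: rows 1-2 cols 1-2 -> outside (col miss)
Winner: B at z=3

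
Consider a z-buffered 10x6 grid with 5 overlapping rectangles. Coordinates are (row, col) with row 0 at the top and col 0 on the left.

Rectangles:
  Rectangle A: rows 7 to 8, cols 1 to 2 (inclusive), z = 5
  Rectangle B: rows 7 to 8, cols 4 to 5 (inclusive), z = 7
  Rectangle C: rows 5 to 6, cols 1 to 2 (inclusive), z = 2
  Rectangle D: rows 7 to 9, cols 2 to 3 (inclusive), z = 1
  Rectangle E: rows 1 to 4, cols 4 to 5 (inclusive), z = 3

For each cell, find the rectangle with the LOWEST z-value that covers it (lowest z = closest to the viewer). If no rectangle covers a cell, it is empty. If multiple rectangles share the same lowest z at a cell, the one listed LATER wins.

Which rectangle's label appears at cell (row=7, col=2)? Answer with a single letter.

Check cell (7,2):
  A: rows 7-8 cols 1-2 z=5 -> covers; best now A (z=5)
  B: rows 7-8 cols 4-5 -> outside (col miss)
  C: rows 5-6 cols 1-2 -> outside (row miss)
  D: rows 7-9 cols 2-3 z=1 -> covers; best now D (z=1)
  E: rows 1-4 cols 4-5 -> outside (row miss)
Winner: D at z=1

Answer: D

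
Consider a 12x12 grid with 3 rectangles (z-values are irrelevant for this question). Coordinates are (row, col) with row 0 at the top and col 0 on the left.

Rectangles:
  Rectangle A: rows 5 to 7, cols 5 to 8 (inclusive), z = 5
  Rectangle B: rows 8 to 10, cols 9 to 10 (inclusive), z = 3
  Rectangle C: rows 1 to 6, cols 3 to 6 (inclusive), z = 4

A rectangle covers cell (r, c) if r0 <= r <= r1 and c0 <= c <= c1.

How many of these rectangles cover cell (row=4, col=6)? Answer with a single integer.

Answer: 1

Derivation:
Check cell (4,6):
  A: rows 5-7 cols 5-8 -> outside (row miss)
  B: rows 8-10 cols 9-10 -> outside (row miss)
  C: rows 1-6 cols 3-6 -> covers
Count covering = 1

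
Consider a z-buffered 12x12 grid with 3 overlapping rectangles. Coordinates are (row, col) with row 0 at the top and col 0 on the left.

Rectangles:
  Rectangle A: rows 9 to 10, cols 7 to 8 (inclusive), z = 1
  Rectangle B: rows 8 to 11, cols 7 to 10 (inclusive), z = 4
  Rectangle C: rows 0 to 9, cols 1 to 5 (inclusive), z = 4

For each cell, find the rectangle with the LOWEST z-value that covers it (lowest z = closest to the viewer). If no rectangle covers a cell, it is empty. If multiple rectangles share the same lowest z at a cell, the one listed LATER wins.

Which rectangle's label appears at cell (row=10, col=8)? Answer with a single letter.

Answer: A

Derivation:
Check cell (10,8):
  A: rows 9-10 cols 7-8 z=1 -> covers; best now A (z=1)
  B: rows 8-11 cols 7-10 z=4 -> covers; best now A (z=1)
  C: rows 0-9 cols 1-5 -> outside (row miss)
Winner: A at z=1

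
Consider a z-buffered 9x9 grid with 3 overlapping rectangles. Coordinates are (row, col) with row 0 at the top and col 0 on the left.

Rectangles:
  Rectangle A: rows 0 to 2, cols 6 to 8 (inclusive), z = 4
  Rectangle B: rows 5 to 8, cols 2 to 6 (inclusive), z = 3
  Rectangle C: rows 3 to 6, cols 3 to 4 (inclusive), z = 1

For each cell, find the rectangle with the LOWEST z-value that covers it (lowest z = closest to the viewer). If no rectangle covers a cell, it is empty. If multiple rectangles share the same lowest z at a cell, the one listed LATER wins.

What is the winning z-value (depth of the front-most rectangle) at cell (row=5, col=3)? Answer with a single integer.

Answer: 1

Derivation:
Check cell (5,3):
  A: rows 0-2 cols 6-8 -> outside (row miss)
  B: rows 5-8 cols 2-6 z=3 -> covers; best now B (z=3)
  C: rows 3-6 cols 3-4 z=1 -> covers; best now C (z=1)
Winner: C at z=1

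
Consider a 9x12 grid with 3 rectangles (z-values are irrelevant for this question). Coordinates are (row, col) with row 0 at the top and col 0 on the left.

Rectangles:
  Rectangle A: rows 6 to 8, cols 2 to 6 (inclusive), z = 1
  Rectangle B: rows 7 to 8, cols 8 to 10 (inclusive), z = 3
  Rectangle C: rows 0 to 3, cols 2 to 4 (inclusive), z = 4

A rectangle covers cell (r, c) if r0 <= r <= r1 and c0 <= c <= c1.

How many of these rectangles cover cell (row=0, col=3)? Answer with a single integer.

Answer: 1

Derivation:
Check cell (0,3):
  A: rows 6-8 cols 2-6 -> outside (row miss)
  B: rows 7-8 cols 8-10 -> outside (row miss)
  C: rows 0-3 cols 2-4 -> covers
Count covering = 1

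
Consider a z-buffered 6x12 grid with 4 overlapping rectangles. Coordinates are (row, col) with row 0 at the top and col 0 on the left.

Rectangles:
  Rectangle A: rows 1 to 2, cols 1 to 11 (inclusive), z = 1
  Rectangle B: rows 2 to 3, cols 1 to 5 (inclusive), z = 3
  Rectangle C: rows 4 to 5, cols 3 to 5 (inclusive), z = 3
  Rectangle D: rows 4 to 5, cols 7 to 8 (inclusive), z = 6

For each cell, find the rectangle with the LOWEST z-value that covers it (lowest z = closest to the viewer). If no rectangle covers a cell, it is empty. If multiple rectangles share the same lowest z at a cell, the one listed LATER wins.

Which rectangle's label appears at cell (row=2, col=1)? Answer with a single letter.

Answer: A

Derivation:
Check cell (2,1):
  A: rows 1-2 cols 1-11 z=1 -> covers; best now A (z=1)
  B: rows 2-3 cols 1-5 z=3 -> covers; best now A (z=1)
  C: rows 4-5 cols 3-5 -> outside (row miss)
  D: rows 4-5 cols 7-8 -> outside (row miss)
Winner: A at z=1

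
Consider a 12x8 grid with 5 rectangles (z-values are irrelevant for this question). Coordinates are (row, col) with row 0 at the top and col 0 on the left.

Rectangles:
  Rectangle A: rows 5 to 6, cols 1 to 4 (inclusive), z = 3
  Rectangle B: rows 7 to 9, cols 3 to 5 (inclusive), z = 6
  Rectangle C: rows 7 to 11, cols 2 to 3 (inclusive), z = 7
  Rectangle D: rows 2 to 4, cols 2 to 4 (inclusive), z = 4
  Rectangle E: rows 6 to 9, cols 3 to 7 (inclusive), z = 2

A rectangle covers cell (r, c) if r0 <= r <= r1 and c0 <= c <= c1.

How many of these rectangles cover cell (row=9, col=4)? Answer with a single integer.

Check cell (9,4):
  A: rows 5-6 cols 1-4 -> outside (row miss)
  B: rows 7-9 cols 3-5 -> covers
  C: rows 7-11 cols 2-3 -> outside (col miss)
  D: rows 2-4 cols 2-4 -> outside (row miss)
  E: rows 6-9 cols 3-7 -> covers
Count covering = 2

Answer: 2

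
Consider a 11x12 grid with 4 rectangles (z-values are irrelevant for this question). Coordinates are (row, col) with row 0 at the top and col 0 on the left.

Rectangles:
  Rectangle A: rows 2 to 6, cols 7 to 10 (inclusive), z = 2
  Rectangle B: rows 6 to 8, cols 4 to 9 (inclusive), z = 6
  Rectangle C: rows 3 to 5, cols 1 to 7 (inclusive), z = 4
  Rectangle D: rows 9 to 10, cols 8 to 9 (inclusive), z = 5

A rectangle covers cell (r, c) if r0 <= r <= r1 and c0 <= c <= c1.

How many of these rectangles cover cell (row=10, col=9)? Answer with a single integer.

Answer: 1

Derivation:
Check cell (10,9):
  A: rows 2-6 cols 7-10 -> outside (row miss)
  B: rows 6-8 cols 4-9 -> outside (row miss)
  C: rows 3-5 cols 1-7 -> outside (row miss)
  D: rows 9-10 cols 8-9 -> covers
Count covering = 1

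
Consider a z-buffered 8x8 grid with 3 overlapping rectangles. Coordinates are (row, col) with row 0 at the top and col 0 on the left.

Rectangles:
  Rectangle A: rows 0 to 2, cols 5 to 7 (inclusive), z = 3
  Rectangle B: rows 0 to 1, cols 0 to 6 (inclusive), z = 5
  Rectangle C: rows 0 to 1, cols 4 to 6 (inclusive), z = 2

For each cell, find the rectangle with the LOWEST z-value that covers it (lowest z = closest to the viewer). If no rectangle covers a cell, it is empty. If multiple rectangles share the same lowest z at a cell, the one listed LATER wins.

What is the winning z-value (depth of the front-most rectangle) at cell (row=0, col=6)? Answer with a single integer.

Answer: 2

Derivation:
Check cell (0,6):
  A: rows 0-2 cols 5-7 z=3 -> covers; best now A (z=3)
  B: rows 0-1 cols 0-6 z=5 -> covers; best now A (z=3)
  C: rows 0-1 cols 4-6 z=2 -> covers; best now C (z=2)
Winner: C at z=2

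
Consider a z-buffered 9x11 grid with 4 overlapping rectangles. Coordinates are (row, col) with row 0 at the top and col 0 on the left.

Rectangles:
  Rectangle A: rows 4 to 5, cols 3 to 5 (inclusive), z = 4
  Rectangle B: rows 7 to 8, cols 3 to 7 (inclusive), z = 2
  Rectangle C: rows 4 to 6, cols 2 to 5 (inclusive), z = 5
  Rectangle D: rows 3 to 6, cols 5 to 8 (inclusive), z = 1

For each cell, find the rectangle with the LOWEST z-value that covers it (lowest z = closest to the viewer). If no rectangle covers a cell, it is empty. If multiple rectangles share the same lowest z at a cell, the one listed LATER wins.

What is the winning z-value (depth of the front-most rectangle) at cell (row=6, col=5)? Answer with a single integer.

Check cell (6,5):
  A: rows 4-5 cols 3-5 -> outside (row miss)
  B: rows 7-8 cols 3-7 -> outside (row miss)
  C: rows 4-6 cols 2-5 z=5 -> covers; best now C (z=5)
  D: rows 3-6 cols 5-8 z=1 -> covers; best now D (z=1)
Winner: D at z=1

Answer: 1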